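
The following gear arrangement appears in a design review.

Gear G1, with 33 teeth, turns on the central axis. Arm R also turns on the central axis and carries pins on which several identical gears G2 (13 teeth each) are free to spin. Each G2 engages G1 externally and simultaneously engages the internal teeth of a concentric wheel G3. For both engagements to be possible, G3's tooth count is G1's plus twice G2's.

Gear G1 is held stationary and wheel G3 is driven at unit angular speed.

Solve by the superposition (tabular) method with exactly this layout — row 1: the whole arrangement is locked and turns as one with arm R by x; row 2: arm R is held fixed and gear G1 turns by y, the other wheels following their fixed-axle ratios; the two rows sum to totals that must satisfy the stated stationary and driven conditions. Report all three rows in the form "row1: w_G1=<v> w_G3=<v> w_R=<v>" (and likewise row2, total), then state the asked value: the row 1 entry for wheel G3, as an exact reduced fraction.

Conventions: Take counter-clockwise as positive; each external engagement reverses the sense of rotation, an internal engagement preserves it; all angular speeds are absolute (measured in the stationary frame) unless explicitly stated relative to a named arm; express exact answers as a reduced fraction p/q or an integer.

recognized (axles ride arm R): planetary set, 33/13/59 teeth
row 1: whole set turns with the arm by x
superposition row 2 [arm held]: sun y, ring −(33/59)·y, arm 0
boundary: total ω_sun = x + y = 0 and total ω_ring = x − (33/59)·y = 1  ⇒  y = -59/92, x = 59/92
row 2 ring = −(33/59)·(-59/92) = 33/92
totals (row 1 + row 2): sun 59/92 + (-59/92) = 0, ring 59/92 + 33/92 = 1, arm 59/92 + 0 = 59/92
asked cell (row1, ring) = 59/92

row1: w_G1=59/92 w_G3=59/92 w_R=59/92
row2: w_G1=-59/92 w_G3=33/92 w_R=0
total: w_G1=0 w_G3=1 w_R=59/92
asked value: 59/92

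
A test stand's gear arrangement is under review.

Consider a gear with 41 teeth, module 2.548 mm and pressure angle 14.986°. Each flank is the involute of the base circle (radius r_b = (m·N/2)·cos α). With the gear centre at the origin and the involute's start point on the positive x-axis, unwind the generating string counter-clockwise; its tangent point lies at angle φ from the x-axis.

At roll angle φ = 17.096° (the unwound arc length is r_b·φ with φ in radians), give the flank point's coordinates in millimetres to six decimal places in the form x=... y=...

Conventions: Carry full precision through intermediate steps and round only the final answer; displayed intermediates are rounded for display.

x=52.653876 y=0.442842

topology: single-mesh involute geometry — m = 2.548, N = 41
pitch radius r_p = m·N/2 = 2.548·41/2 = 52.234000
base radius r_b = r_p·cos α = 52.234000·cos 14.986° = 50.457471
roll angle φ = 17.096° = 0.29838149 rad
x = r_b·(cos φ + φ·sin φ) = 52.653876
y = r_b·(sin φ − φ·cos φ) = 0.442842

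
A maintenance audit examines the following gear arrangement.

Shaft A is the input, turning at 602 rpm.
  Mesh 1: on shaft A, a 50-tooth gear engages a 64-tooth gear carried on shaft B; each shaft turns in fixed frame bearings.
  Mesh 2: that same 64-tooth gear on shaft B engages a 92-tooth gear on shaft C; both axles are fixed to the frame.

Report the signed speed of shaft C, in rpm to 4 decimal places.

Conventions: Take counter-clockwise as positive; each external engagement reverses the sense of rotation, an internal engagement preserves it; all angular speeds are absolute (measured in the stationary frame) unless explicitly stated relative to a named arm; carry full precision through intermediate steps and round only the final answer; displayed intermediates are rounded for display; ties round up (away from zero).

recognized (3 fixed axles, 2 meshes): fixed-axis compound train
mesh 1 [50T→64T]: ω = 602.0000×50/64 = 470.3125 rpm, sense flips to −
mesh 2 [64T→92T]: ω = 470.3125×64/92 = 327.1739 rpm, sense flips to +
signed output speed = +327.1739 rpm

+327.1739 rpm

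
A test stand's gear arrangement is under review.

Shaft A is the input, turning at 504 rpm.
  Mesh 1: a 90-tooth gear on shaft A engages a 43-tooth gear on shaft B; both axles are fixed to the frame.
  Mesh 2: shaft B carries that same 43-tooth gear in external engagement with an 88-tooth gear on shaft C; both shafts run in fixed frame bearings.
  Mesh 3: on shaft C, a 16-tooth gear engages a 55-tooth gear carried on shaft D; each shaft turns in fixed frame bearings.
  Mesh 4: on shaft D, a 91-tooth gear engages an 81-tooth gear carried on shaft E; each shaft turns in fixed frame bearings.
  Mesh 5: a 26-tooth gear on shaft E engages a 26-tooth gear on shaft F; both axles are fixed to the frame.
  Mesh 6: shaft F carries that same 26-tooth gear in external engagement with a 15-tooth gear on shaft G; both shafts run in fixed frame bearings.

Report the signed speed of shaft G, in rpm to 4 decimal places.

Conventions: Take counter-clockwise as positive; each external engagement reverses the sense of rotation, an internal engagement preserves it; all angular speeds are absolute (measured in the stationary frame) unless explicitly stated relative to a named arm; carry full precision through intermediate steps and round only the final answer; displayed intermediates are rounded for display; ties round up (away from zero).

+292.0022 rpm

6-mesh fixed-axis compound train (all bearings frame-fixed)
mesh 1 [90T→43T]: ω = 504.0000×90/43 = 1054.8837 rpm, sense flips to −
mesh 2 [43T→88T]: ω = 1054.8837×43/88 = 515.4545 rpm, sense flips to +
mesh 3 [16T→55T]: ω = 515.4545×16/55 = 149.9504 rpm, sense flips to −
mesh 4 [91T→81T]: ω = 149.9504×91/81 = 168.4628 rpm, sense flips to +
mesh 5 [26T→26T]: ω = 168.4628×26/26 = 168.4628 rpm, sense flips to −
mesh 6 [26T→15T]: ω = 168.4628×26/15 = 292.0022 rpm, sense flips to +
signed output speed = +292.0022 rpm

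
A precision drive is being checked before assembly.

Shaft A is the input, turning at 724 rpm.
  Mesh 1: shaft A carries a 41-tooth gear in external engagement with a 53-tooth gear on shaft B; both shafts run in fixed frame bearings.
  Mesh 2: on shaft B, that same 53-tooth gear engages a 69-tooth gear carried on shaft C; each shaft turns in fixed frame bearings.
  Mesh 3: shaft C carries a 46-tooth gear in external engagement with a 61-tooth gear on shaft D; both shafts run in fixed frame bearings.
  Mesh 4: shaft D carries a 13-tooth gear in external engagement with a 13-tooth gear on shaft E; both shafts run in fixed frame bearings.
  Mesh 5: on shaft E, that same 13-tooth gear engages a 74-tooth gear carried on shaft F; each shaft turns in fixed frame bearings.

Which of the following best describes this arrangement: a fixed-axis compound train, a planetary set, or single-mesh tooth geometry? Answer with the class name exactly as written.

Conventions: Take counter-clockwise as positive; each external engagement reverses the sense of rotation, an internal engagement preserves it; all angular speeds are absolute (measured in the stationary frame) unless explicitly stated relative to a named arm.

class = fixed-axis compound train [5 meshes; 5 ratios multiply, 5 sense flips]
classification: fixed-axis compound train

fixed-axis compound train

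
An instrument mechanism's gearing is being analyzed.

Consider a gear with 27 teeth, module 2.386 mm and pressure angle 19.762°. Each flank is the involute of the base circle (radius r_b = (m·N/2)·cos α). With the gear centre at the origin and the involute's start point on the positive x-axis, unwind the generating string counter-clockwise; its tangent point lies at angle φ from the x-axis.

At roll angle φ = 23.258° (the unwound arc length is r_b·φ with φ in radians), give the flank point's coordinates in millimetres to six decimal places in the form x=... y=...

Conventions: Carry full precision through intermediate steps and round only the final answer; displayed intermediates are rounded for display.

x=32.709530 y=0.664809

recognized (one wheel, involute flank): single-mesh tooth geometry, m = 2.386, N = 27
pitch radius r_p = m·N/2 = 2.386·27/2 = 32.211000
base radius r_b = r_p·cos α = 32.211000·cos 19.762° = 30.313940
roll angle φ = 23.258° = 0.40592868 rad
x = r_b·(cos φ + φ·sin φ) = 32.709530
y = r_b·(sin φ − φ·cos φ) = 0.664809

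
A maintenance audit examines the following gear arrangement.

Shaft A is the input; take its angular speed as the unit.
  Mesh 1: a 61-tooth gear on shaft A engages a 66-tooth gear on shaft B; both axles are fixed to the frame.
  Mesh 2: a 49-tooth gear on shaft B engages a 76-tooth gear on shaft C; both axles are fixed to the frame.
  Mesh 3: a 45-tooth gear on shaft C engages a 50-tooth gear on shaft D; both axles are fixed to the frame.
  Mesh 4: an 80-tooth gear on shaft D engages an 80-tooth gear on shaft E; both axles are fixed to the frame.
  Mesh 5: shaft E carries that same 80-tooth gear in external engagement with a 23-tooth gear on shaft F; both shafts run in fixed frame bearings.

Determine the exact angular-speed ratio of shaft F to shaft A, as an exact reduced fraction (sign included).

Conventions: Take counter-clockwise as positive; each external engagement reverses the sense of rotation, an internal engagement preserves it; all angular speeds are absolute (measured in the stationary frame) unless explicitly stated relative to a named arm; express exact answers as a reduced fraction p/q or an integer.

class = fixed-axis compound train [5 meshes; 5 ratios multiply, 5 sense flips]
mesh 1 [61T→66T]: running ratio 61/66, sense −
mesh 2 [49T→76T]: running ratio 2989/5016, sense +
mesh 3 [45T→50T]: running ratio 8967/16720, sense −
mesh 4 [80T→80T]: running ratio 8967/16720, sense +
mesh 5 [80T→23T]: running ratio 8967/4807, sense −
ω_out/ω_in = -8967/4807

-8967/4807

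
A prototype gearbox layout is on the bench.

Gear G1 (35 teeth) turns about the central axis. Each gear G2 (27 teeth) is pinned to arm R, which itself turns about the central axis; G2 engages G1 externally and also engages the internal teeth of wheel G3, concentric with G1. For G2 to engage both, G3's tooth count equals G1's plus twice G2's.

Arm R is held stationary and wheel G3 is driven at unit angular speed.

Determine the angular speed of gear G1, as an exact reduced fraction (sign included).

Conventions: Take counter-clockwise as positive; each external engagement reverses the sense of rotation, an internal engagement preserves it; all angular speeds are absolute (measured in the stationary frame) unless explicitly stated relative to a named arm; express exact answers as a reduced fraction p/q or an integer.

-89/35

planetary set (35T centre, 27T on arm, 89T internal) — Willis relation
ring teeth: 35 + 2·27 = 89
35(ω_sun−ω_arm) = −89(ω_ring−ω_arm),  ω_arm = 0, ω_ring = 1
ω_sun = 0 − (89/35)(1−0) = -89/35
exact speed ratio = -89/35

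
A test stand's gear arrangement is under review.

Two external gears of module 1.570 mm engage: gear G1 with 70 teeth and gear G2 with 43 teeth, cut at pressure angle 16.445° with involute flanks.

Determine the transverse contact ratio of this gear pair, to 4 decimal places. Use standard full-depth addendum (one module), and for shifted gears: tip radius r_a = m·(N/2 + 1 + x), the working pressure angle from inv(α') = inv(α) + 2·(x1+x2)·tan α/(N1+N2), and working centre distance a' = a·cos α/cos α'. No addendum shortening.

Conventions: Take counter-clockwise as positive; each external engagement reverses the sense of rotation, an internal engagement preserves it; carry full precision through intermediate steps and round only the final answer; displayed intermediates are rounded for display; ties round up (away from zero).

1.9961

recognized (one external pair, fixed centres): single-mesh tooth geometry, m = 1.570, N1 = 70, N2 = 43
base radii: r_b1 = 52.702101, r_b2 = 32.374148
tip radii: r_a1 = 56.520000, r_a2 = 35.325000
no profile shift: α' = α, a' = a
action lengths: √(r_a1²−r_b1²) = 20.420551, √(r_a2²−r_b2²) = 14.134007
base pitch p_b = π·m·cos α = 4.730530
CR = (20.420551 + 14.134007 − 88.705000·sin 16.44500°)/4.730530 = 1.996105
contact ratio ≈ 1.9961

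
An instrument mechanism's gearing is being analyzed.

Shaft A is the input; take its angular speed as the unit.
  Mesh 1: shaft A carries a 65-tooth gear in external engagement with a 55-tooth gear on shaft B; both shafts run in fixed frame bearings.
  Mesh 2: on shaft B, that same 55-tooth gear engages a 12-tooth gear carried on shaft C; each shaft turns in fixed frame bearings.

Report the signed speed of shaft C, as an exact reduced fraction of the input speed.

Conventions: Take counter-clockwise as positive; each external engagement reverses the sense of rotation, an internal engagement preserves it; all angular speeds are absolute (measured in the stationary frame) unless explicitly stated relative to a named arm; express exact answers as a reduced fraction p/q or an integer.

65/12

2-mesh fixed-axis compound train (all bearings frame-fixed)
mesh 1 [65T→55T]: |ω|/ω_in = 1×65/55 = 13/11, sense flips to −
mesh 2 [55T→12T]: |ω|/ω_in = (13/11)×55/12 = 65/12, sense flips to +
signed output speed (× input speed) = 65/12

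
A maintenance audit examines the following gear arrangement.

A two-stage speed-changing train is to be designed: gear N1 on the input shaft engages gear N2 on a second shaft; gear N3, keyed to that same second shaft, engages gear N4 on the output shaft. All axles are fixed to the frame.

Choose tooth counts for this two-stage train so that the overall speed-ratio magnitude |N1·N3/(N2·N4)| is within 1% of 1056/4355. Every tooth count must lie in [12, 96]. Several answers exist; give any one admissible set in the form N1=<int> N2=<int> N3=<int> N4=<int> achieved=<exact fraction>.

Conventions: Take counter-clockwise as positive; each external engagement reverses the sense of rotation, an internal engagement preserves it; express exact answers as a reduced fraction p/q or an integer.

design class (target 1056/4355): fixed-axis compound train
target = 1056/4355 in lowest terms: an exact hit needs N1·N3 = k·1056 and N2·N4 = k·4355 for one integer k, every count in [12, 96]; additionally prefer no 1:1 stage (N1 ≠ N2, N3 ≠ N4)
k = 1: N1·N3 = 1056 = 12·88, N2·N4 = 4355 = 65·67
achieved = 12·88/(65·67) = 1056/4355; |achieved − target| = 0 ≤ 264/108875 ✓

N1=12 N2=65 N3=88 N4=67 achieved=1056/4355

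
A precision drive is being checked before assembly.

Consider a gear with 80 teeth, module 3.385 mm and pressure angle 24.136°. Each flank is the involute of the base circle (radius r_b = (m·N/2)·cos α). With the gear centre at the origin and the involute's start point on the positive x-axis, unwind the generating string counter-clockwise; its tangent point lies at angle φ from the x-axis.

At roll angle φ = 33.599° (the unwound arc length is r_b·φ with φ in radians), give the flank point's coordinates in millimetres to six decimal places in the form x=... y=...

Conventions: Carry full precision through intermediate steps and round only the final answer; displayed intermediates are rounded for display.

topology: single-mesh involute geometry — m = 3.385, N = 80
pitch radius r_p = m·N/2 = 3.385·80/2 = 135.400000
base radius r_b = r_p·cos α = 135.400000·cos 24.136° = 123.562985
roll angle φ = 33.599° = 0.58641318 rad
x = r_b·(cos φ + φ·sin φ) = 143.016552
y = r_b·(sin φ − φ·cos φ) = 8.023607

x=143.016552 y=8.023607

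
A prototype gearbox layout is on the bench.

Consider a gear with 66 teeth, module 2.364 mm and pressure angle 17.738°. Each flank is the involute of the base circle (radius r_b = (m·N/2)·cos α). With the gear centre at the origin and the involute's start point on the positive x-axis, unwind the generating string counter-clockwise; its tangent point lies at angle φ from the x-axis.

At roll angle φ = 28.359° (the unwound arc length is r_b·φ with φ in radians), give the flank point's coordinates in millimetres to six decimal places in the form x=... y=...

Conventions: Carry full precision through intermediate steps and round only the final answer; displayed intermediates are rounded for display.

topology: single-mesh involute geometry — m = 2.364, N = 66
pitch radius r_p = m·N/2 = 2.364·66/2 = 78.012000
base radius r_b = r_p·cos α = 78.012000·cos 17.738° = 74.303281
roll angle φ = 28.359° = 0.49495792 rad
x = r_b·(cos φ + φ·sin φ) = 82.854923
y = r_b·(sin φ − φ·cos φ) = 2.930317

x=82.854923 y=2.930317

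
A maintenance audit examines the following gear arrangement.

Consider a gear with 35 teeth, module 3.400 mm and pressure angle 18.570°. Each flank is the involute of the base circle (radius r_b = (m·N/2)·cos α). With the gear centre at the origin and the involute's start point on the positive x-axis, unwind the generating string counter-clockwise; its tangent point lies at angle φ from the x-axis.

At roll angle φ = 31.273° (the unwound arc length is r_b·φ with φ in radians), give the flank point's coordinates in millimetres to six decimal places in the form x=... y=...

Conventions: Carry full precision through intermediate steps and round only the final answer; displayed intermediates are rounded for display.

class = single-mesh tooth geometry [base-circle involute, m = 3.400, 35T]
pitch radius r_p = m·N/2 = 3.400·35/2 = 59.500000
base radius r_b = r_p·cos α = 59.500000·cos 18.570° = 56.402150
roll angle φ = 31.273° = 0.54581682 rad
x = r_b·(cos φ + φ·sin φ) = 64.188241
y = r_b·(sin φ − φ·cos φ) = 2.967025

x=64.188241 y=2.967025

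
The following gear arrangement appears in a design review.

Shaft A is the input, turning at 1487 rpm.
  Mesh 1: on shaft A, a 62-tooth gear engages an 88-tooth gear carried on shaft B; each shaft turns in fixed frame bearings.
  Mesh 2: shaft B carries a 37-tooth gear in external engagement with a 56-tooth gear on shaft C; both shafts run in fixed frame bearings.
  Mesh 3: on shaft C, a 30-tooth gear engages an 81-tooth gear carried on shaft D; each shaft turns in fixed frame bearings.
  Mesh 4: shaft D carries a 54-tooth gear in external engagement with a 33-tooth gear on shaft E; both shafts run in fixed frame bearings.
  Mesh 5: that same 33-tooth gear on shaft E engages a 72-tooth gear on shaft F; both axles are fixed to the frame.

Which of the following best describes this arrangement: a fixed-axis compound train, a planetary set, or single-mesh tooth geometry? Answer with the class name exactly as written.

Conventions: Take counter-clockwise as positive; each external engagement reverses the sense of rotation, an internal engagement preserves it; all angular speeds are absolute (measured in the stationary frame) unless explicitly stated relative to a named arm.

fixed-axis compound train

topology: fixed-axis compound train — 5 meshes, A→F
classification: fixed-axis compound train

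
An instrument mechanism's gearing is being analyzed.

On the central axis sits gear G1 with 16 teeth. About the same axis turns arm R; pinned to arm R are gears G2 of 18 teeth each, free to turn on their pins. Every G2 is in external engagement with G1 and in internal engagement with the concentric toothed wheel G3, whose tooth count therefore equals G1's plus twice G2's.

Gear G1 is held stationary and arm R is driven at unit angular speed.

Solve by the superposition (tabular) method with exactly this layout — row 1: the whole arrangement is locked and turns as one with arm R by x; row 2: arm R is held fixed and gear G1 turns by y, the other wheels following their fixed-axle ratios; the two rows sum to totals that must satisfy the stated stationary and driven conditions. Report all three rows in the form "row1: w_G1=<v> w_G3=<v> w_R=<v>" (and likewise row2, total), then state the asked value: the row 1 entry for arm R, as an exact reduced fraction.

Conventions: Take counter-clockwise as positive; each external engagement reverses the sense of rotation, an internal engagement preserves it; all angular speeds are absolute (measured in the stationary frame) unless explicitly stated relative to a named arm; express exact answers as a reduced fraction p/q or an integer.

row1: w_G1=1 w_G3=1 w_R=1
row2: w_G1=-1 w_G3=4/13 w_R=0
total: w_G1=0 w_G3=17/13 w_R=1
asked value: 1

planetary set (16T centre, 18T on arm, 52T internal) — Willis relation
row 1 — lock + rotate with arm: ω_sun = ω_ring = ω_arm = x
row 2 (arm held, sun turns y): ω_ring = −(16/52)·y, ω_arm = 0
boundary: total ω_sun = x + y = 0 and total ω_arm = x = 1  ⇒  y = -1, x = 1
row 2 ring = −(16/52)·(-1) = 4/13
totals (row 1 + row 2): sun 1 + (-1) = 0, ring 1 + 4/13 = 17/13, arm 1 + 0 = 1
asked cell (row1, arm) = 1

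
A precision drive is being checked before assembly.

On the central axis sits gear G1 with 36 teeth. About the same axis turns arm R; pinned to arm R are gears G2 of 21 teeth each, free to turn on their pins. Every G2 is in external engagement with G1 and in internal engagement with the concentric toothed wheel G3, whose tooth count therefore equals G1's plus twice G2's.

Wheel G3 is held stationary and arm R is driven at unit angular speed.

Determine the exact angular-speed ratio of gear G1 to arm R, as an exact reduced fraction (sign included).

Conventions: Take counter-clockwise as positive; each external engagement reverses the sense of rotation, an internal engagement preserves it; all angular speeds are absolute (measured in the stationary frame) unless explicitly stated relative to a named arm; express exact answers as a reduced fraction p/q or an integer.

recognized (axles ride arm R): planetary set, 36/21/78 teeth
ring teeth: 36 + 2·21 = 78
36(ω_sun−ω_arm) = −78(ω_ring−ω_arm),  ω_ring = 0, ω_arm = 1
ω_sun = 1 − (78/36)(0−1) = 19/6
ω_out/ω_in = 19/6

19/6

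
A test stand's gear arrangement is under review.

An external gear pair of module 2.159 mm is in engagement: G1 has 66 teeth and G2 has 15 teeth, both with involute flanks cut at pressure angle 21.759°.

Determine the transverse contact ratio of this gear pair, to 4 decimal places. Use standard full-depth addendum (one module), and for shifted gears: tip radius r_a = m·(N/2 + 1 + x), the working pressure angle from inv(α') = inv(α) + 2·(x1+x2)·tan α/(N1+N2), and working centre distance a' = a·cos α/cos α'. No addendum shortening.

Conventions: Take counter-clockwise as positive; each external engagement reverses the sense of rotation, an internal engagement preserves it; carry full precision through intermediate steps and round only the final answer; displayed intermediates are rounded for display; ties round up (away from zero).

single-mesh involute tooth geometry (66T engaging 15T at module 2.159)
base radii: r_b1 = 66.170746, r_b2 = 15.038806
tip radii: r_a1 = 73.406000, r_a2 = 18.351500
no profile shift: α' = α, a' = a
action lengths: √(r_a1²−r_b1²) = 31.778502, √(r_a2²−r_b2²) = 10.517218
base pitch p_b = π·m·cos α = 6.299440
CR = (31.778502 + 10.517218 − 87.439500·sin 21.75900°)/6.299440 = 1.568648
contact ratio ≈ 1.5686

1.5686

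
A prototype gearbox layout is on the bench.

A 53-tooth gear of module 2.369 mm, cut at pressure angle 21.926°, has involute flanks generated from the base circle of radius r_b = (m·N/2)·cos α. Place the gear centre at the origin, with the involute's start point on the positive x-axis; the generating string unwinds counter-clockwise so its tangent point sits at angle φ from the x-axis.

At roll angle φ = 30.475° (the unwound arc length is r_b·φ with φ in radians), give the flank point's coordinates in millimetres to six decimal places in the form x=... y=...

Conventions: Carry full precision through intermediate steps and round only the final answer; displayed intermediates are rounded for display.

x=65.901868 y=2.839282

single-mesh involute tooth geometry (53T wheel at module 2.369)
pitch radius r_p = m·N/2 = 2.369·53/2 = 62.778500
base radius r_b = r_p·cos α = 62.778500·cos 21.926° = 58.237537
roll angle φ = 30.475° = 0.53188909 rad
x = r_b·(cos φ + φ·sin φ) = 65.901868
y = r_b·(sin φ − φ·cos φ) = 2.839282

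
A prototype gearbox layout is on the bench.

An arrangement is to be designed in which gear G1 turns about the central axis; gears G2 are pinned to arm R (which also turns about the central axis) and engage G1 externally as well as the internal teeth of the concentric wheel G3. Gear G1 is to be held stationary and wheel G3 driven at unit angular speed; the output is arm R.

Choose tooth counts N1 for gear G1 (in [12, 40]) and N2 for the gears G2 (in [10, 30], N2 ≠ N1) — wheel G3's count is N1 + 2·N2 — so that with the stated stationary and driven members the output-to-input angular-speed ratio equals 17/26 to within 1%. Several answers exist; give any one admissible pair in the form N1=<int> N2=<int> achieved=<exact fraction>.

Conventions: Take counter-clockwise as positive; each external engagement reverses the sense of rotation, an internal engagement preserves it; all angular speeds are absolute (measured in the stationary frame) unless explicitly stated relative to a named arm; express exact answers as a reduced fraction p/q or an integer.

N1=27 N2=12 achieved=17/26

class = planetary set [ratio 17/26 wanted; Willis about the carrier]
Willis with ω_sun = 0: ω_arm/ω_ring = N3/(N1+N3); set equal to 17/26  ⇒  N3/N1 = (17/26)/(1 − 17/26) = 17/9
N3 = N1 + 2·N2  ⇒  N2/N1 = (N3/N1 − 1)/2 = (17/9 − 1)/2 = 4/9
smallest multiple with N1 ≥ 12 and N2 ≥ 10: k = 3  ⇒  N1 = 3·9 = 27, N2 = 3·4 = 12 (N1 ≤ 40, N2 ≤ 30, N2 ≠ N1 ✓), N3 = 27 + 2·12 = 51
check: N3/(N1+N3) with N1 = 27, N3 = 51 gives 17/26; |achieved − target| = 0 ≤ 17/2600 ✓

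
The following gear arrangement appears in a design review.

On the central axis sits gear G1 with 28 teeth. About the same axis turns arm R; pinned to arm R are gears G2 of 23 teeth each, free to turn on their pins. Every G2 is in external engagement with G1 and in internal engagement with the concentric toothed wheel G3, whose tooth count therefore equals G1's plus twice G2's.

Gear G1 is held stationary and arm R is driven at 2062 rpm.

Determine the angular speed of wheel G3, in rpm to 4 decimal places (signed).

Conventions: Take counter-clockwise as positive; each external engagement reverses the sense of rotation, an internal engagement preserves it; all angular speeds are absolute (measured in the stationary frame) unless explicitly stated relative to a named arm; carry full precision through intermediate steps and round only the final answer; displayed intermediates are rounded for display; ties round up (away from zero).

planetary set (28T centre, 23T on arm, 74T internal) — Willis relation
normalise by the input: solve with ω_arm = 1, then scale by 2062 rpm
ring teeth: 28 + 2·23 = 74
28(ω_sun−ω_arm) = −74(ω_ring−ω_arm),  ω_sun = 0, ω_arm = 1
ω_ring = 1 − (28/74)(0−1) = 51/37
scale: ω_ring = 51/37 × 2062 rpm = +2842.2162 rpm

+2842.2162 rpm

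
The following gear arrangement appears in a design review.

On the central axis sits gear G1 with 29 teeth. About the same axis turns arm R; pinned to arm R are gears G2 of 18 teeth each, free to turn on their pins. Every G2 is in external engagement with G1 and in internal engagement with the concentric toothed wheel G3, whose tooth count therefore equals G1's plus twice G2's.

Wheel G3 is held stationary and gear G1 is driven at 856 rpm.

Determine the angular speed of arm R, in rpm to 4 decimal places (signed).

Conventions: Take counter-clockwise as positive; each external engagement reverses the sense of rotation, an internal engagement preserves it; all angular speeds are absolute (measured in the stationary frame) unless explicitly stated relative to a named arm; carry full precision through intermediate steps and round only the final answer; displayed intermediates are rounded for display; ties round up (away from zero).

+264.0851 rpm

planetary set (29T centre, 18T on arm, 65T internal) — Willis relation
normalise by the input: solve with ω_sun = 1, then scale by 856 rpm
ring teeth: 29 + 2·18 = 65
29(ω_sun−ω_arm) = −65(ω_ring−ω_arm),  ω_ring = 0, ω_sun = 1
29(1−ω_arm) = −65(0−ω_arm)  ⇒  94·ω_arm = 29  ⇒  ω_arm = 29/94
scale: ω_arm = 29/94 × 856 rpm = +264.0851 rpm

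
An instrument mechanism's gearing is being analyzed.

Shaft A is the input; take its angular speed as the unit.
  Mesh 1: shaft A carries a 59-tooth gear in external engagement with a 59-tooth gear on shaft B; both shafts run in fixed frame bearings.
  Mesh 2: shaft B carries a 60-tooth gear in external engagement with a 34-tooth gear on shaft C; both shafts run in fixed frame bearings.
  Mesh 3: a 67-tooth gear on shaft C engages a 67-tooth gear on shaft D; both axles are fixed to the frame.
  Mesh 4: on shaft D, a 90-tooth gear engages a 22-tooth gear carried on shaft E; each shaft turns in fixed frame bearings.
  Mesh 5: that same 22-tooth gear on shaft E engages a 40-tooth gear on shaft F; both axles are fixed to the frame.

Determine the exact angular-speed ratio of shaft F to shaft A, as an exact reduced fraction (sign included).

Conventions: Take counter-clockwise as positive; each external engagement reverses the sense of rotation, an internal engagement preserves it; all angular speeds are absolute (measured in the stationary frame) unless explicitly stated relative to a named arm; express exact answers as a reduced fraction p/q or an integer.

-135/34

class = fixed-axis compound train [5 meshes; 5 ratios multiply, 5 sense flips]
mesh 1 [59T→59T]: running ratio 1, sense −
mesh 2 [60T→34T]: running ratio 30/17, sense +
mesh 3 [67T→67T]: running ratio 30/17, sense −
mesh 4 [90T→22T]: running ratio 1350/187, sense +
mesh 5 [22T→40T]: running ratio 135/34, sense −
ω_out/ω_in = -135/34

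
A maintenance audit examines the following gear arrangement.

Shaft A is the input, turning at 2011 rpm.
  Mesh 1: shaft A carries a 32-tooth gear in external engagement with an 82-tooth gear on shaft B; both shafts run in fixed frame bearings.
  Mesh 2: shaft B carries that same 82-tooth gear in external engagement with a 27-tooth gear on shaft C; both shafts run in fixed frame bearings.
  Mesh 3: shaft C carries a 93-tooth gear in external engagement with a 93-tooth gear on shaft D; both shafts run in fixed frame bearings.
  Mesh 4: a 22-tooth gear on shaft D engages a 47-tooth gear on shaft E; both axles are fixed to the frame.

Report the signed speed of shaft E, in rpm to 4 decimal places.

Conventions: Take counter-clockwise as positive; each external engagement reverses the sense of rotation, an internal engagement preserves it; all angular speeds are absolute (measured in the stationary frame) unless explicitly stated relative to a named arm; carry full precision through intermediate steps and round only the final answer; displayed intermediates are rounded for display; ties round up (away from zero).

4-mesh fixed-axis compound train (all bearings frame-fixed)
mesh 1 [32T→82T]: ω = 2011.0000×32/82 = 784.7805 rpm, sense flips to −
mesh 2 [82T→27T]: ω = 784.7805×82/27 = 2383.4074 rpm, sense flips to +
mesh 3 [93T→93T]: ω = 2383.4074×93/93 = 2383.4074 rpm, sense flips to −
mesh 4 [22T→47T]: ω = 2383.4074×22/47 = 1115.6375 rpm, sense flips to +
signed output speed = +1115.6375 rpm

+1115.6375 rpm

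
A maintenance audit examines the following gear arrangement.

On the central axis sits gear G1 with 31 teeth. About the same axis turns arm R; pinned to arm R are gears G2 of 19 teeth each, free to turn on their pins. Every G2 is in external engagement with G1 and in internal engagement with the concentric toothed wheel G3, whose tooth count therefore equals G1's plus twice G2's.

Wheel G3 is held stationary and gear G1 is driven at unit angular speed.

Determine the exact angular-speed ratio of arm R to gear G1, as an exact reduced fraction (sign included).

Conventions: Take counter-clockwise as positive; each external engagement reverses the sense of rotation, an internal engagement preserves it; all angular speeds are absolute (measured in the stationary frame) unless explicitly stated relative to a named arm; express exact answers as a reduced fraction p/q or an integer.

planetary set (31T centre, 19T on arm, 69T internal) — Willis relation
ring teeth: 31 + 2·19 = 69
31(ω_sun−ω_arm) = −69(ω_ring−ω_arm),  ω_ring = 0, ω_sun = 1
31(1−ω_arm) = −69(0−ω_arm)  ⇒  100·ω_arm = 31  ⇒  ω_arm = 31/100
ω_out/ω_in = 31/100

31/100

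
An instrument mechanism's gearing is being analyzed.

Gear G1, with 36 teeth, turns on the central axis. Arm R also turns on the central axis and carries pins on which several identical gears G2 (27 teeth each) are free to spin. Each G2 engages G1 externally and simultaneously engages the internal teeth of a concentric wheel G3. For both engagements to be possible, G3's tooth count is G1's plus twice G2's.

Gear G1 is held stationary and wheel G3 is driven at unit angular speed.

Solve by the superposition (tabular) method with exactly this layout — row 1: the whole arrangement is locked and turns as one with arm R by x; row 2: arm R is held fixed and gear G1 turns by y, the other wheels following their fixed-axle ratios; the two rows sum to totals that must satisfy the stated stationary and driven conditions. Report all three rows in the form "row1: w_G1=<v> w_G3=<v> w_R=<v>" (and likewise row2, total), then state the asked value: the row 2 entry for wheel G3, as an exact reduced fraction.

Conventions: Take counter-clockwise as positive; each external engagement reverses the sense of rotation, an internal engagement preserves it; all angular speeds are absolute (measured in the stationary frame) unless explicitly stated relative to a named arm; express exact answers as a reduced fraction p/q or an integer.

row1: w_G1=5/7 w_G3=5/7 w_R=5/7
row2: w_G1=-5/7 w_G3=2/7 w_R=0
total: w_G1=0 w_G3=1 w_R=5/7
asked value: 2/7

planetary set (36T centre, 27T on arm, 90T internal) — Willis relation
row 1 — lock + rotate with arm: ω_sun = ω_ring = ω_arm = x
row 2 (arm held, sun turns y): ω_ring = −(36/90)·y, ω_arm = 0
boundary: total ω_sun = x + y = 0 and total ω_ring = x − (36/90)·y = 1  ⇒  y = -5/7, x = 5/7
row 2 ring = −(36/90)·(-5/7) = 2/7
totals (row 1 + row 2): sun 5/7 + (-5/7) = 0, ring 5/7 + 2/7 = 1, arm 5/7 + 0 = 5/7
asked cell (row2, ring) = 2/7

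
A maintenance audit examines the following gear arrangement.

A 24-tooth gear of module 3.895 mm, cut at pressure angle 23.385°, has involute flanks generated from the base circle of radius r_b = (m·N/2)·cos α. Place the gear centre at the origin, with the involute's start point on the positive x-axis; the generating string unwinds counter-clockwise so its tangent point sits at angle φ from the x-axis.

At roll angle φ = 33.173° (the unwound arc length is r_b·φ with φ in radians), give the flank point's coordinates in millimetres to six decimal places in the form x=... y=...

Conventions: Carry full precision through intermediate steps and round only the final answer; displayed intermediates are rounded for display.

class = single-mesh tooth geometry [base-circle involute, m = 3.895, 24T]
pitch radius r_p = m·N/2 = 3.895·24/2 = 46.740000
base radius r_b = r_p·cos α = 46.740000·cos 23.385° = 42.900709
roll angle φ = 33.173° = 0.57897807 rad
x = r_b·(cos φ + φ·sin φ) = 49.499740
y = r_b·(sin φ − φ·cos φ) = 2.683496

x=49.499740 y=2.683496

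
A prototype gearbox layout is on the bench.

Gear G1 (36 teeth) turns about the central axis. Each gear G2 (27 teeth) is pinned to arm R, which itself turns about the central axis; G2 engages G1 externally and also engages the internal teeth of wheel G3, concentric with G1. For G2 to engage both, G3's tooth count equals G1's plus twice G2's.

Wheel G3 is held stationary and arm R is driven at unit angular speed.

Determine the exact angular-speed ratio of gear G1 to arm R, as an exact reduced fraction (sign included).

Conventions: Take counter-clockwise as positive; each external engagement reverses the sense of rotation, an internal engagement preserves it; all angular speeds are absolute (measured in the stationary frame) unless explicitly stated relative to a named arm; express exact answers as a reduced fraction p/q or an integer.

7/2

topology: planetary set — G1 36T / G2 27T / G3 90T, arm = carrier (Willis)
ring teeth: 36 + 2·27 = 90
36(ω_sun−ω_arm) = −90(ω_ring−ω_arm),  ω_ring = 0, ω_arm = 1
ω_sun = 1 − (90/36)(0−1) = 7/2
ω_out/ω_in = 7/2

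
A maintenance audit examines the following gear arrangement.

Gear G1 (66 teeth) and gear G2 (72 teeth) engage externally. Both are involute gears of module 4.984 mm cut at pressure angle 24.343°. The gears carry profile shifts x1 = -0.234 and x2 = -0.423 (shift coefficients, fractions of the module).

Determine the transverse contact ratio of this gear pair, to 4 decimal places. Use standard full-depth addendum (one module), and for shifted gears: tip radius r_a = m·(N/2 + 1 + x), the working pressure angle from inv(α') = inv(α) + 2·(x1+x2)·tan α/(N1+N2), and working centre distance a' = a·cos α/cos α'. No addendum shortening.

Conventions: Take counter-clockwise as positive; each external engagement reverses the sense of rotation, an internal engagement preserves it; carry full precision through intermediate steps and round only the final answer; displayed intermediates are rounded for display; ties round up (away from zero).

topology: single-mesh involute geometry — m = 4.984, 66T/72T pair
base radii: r_b1 = 149.849482, r_b2 = 163.472162
tip radii: r_a1 = 168.289744, r_a2 = 182.299768
inv(α') = inv(24.343°) + 2·(-0.234-0.423)·tan α/(66+72) = 0.02324778  ⇒  α' = 23.06299°
a' = a·cos α / cos α' = 343.8960·cos 24.343°/cos 23.06299° = 340.539339
action lengths: √(r_a1²−r_b1²) = 76.593541, √(r_a2²−r_b2²) = 80.684927
base pitch p_b = π·m·cos α = 14.265637
CR = (76.593541 + 80.684927 − 340.539339·sin 23.06299°)/14.265637 = 1.673575
contact ratio ≈ 1.6736

1.6736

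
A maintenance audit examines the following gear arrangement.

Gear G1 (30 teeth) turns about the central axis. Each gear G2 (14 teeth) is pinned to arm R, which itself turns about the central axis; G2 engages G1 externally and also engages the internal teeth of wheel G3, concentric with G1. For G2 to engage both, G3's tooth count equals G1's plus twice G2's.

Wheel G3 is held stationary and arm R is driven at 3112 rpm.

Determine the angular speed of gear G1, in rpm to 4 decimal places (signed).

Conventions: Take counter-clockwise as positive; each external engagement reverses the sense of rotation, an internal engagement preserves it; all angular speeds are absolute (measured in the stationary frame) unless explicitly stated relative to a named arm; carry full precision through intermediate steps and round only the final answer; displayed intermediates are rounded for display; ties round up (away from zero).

class = planetary set [G3 = 30+2·14 = 58; Willis about the carrier]
normalise by the input: solve with ω_arm = 1, then scale by 3112 rpm
ring teeth: 30 + 2·14 = 58
30(ω_sun−ω_arm) = −58(ω_ring−ω_arm),  ω_ring = 0, ω_arm = 1
ω_sun = 1 − (58/30)(0−1) = 44/15
scale: ω_sun = 44/15 × 3112 rpm = +9128.5333 rpm

+9128.5333 rpm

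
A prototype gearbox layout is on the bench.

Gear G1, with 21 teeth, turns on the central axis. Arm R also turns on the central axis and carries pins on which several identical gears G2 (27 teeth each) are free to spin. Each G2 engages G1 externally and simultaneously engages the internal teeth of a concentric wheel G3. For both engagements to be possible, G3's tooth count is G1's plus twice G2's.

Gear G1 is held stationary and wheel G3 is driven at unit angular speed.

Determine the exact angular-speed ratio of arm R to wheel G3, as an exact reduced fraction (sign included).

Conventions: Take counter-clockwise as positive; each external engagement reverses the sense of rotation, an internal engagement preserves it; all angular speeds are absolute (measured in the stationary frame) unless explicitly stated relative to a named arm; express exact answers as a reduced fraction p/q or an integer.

class = planetary set [G3 = 21+2·27 = 75; Willis about the carrier]
ring teeth: 21 + 2·27 = 75
21(ω_sun−ω_arm) = −75(ω_ring−ω_arm),  ω_sun = 0, ω_ring = 1
21(0−ω_arm) = −75(1−ω_arm)  ⇒  96·ω_arm = 75  ⇒  ω_arm = 25/32
ω_out/ω_in = 25/32

25/32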